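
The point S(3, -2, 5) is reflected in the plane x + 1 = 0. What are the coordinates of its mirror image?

With n = (1, 0, 0), the signed offset is (n·S − (-1))/|n|² = 4/1 = 4.
S' = S − 2t·n = (3, -2, 5) − 8·(1, 0, 0) = (-5, -2, 5).

(-5, -2, 5)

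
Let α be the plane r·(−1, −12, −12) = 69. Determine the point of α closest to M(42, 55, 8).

(39, 19, -28)

n = (−1, −12, −12), |n|² = 289, and n·M − 69 = -867.
t = -867/289 = -3, so the foot is M − t·n = (42, 55, 8) − (-3)·(−1, −12, −12) = (39, 19, −28).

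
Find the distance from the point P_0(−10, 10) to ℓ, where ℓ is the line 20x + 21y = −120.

130/29

d = |20·(-10) + 21·10 − (-120)| / √(400 + 441) = |130|/29 = 130/29.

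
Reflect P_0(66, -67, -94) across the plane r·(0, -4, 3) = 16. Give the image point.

n = (0, -4, 3), |n|² = 25, n·P_0 − 16 = -30, so t = -30/25 = -6/5.
Foot F = P_0 − (-6/5)·n = (66, -359/5, -452/5); the reflection is 2F − P_0 = (66, -383/5, -434/5).

(66, -383/5, -434/5)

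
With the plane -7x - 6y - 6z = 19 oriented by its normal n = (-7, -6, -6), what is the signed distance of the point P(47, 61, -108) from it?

-6

n·P − 19 = -66.
|n| = 11, so the signed distance is -66/11 = -6.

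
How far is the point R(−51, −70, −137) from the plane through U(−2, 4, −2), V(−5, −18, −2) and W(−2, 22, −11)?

UV = (−3, −22, 0) and UW = (0, 18, −9), so a normal is n = UV × UW = (198, −27, −54).
d = |198·(-51) + (-27)·(-70) + (-54)·(-137) − (-396)| / √(39204 + 729 + 2916) = |-414| / 207 = 2.

2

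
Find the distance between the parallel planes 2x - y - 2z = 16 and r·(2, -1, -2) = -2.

Both planes have normal n = (2, -1, -2), |n| = 3. Any point on the first plane is at distance |(-2) − 16|/|n| = 18/3 = 6 from the second.

6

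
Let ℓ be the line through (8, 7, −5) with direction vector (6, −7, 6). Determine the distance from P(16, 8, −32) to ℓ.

Direction vector d = (6, −7, 6).
AP = (8, 1, −27); AP·d = -121, |AP|² = 794, |d|² = 121.
distance² = |AP|² − (AP·d)²/|d|² = 794 − 14641/121 = 673, so the distance is √673.

√673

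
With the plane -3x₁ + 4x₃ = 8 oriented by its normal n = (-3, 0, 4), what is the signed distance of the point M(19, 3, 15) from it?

n·M − 8 = -5.
|n| = 5, so the signed distance is -5/5 = -1.

-1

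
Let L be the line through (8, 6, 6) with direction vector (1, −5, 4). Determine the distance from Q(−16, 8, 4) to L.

Direction vector d = (1, −5, 4).
AP = (−24, 2, −2), and AP × d = (−2, 94, 118).
|AP × d|² = 22764 and |d|² = 42, so the distance is √(22764/42) = √542.

√542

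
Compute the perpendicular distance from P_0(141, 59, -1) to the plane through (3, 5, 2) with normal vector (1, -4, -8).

6

The plane has equation n·(r − (3, 5, 2)) = 0, i.e. n·r = -33.
Then n·(141, 59, -1) - (-33) = -54.
|n| = √(1 + 16 + 64) = 9, so the distance is |-54|/9 = 6.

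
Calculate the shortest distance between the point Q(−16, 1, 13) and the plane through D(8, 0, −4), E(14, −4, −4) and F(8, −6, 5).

11√17/17

DE = (6, −4, 0) and DF = (0, −6, 9), so a normal is n = DE × DF = (−36, −54, −36).
d = |(-36)·(-16) + (-54)·1 + (-36)·13 − (-144)| / √(1296 + 2916 + 1296) = |198| / (18√17) = 11/√17.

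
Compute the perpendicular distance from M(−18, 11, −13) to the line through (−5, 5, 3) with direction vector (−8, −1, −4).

Direction vector d = (−8, −1, −4).
AP = (−13, 6, −16); AP·d = 162, |AP|² = 461, |d|² = 81.
distance² = |AP|² − (AP·d)²/|d|² = 461 − 26244/81 = 137, so the distance is √137.

√137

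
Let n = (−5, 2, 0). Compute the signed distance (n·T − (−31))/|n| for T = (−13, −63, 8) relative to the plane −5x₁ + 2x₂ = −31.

n·T − (-31) = -30.
|n| = √29, so the signed distance is -30√29/29.

-30√29/29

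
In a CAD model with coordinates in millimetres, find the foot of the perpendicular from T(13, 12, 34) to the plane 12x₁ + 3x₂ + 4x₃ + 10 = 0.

(-11, 6, 26)

n = (12, 3, 4), |n|² = 169, and n·T − (-10) = 338.
t = 338/169 = 2, so the foot is T − t·n = (13, 12, 34) − 2·(12, 3, 4) = (-11, 6, 26).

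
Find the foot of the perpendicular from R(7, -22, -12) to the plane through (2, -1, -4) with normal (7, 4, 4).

(14, -18, -8)

n = (7, 4, 4), |n|² = 81, and n·R − (-6) = -81.
t = -81/81 = -1, so the foot is R − t·n = (7, -22, -12) − (-1)·(7, 4, 4) = (14, -18, -8).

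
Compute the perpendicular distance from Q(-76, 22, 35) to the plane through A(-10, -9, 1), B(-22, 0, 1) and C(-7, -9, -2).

AB = (-12, 9, 0) and AC = (3, 0, -3), so a normal is n = AB × AC = (-27, -36, -27).
n = (-27, -36, -27); n·P − 567 = -252; |n| = 9√34; distance = 252/(9√34) = 14√34/17.

28/√34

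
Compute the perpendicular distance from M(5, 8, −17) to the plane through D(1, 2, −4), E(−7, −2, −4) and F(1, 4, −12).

DE = (−8, −4, 0) and DF = (0, 2, −8), so a normal is n = DE × DF = (32, −64, −16).
Then n·(5, 8, −17) − (−32) = −48.
|n| = √(1024 + 4096 + 256) = 16√21, so the distance is |-48|/(16√21) = √21/7.

√21/7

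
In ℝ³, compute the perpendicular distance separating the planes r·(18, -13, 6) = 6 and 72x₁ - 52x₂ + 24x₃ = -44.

17/23

Divide the second equation by 4 to match normals: 18x₁ - 13x₂ + 6x₃ = -11.
Both planes have normal n = (18, -13, 6), |n| = 23. Any point on the first plane is at distance |(-11) − 6|/|n| = 17/23 from the second.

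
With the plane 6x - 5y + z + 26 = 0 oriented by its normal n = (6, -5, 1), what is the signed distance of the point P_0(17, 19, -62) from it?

-29/√62

n·P_0 − (-26) = -29.
|n| = √62, so the signed distance is -29/√62.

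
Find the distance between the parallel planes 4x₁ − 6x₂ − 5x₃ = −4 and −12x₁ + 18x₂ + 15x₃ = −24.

Divide the second equation by -3 to match normals: 4x₁ − 6x₂ − 5x₃ = 8.
Both planes have normal n = (4, −6, −5), |n| = √77. Any point on the first plane is at distance |8 − (-4)|/|n| = 12/√77 from the second.

12√77/77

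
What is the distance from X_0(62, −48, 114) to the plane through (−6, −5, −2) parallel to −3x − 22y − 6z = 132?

Parallel planes share the normal n = (−3, −22, −6); since (−6, −5, −2) lies on the plane, its equation is −3x − 22y − 6z = 140.
d = |(-3)·62 + (-22)·(-48) + (-6)·114 − 140| / √(9 + 484 + 36) = |46| / 23 = 2.

2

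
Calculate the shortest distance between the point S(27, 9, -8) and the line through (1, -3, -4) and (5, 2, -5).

A direction vector is d = (4, 5, -1).
AP = (26, 12, -4), and AP × d = (8, 10, 82).
|AP × d|² = 6888 and |d|² = 42, so the distance is √(6888/42) = √164 = 2√41.

2√41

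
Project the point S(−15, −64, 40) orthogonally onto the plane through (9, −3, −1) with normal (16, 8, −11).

n = (16, 8, −11), |n|² = 441, and n·S − 131 = -1323.
t = -1323/441 = -3, so the foot is S − t·n = (−15, −64, 40) − (-3)·(16, 8, −11) = (33, −40, 7).

(33, -40, 7)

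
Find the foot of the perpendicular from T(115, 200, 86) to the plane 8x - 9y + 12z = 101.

(1931/17, 3427/17, 1426/17)

The perpendicular from T has direction n = (8, -9, 12): r = (115, 200, 86) + λ(8, -9, 12).
Substitute into the plane: n·(T + λn) = 101 gives 152 + 289λ = 101, so λ = -3/17.
Foot = (115, 200, 86) + (-3/17)·(8, -9, 12) = (1931/17, 3427/17, 1426/17).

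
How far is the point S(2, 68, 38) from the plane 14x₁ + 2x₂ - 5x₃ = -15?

d = |14·2 + 2·68 + (-5)·38 − (-15)| / √(196 + 4 + 25) = |-11| / 15 = 11/15.

11/15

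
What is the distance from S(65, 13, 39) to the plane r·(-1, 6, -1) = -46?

20/√38

d = |(-1)·65 + 6·13 + (-1)·39 − (-46)| / √(1 + 36 + 1) = |20| / √38 = 10√38/19.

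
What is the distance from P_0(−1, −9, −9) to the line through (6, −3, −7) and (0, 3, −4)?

A direction vector is d = (−6, 6, 3).
AP = (−7, −6, −2), and AP × d = (−6, 33, −78).
|AP × d|² = 7209 and |d|² = 81, so the distance is √(7209/81) = √89.

√89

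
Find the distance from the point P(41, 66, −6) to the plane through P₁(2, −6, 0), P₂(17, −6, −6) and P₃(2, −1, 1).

P₁P₂ = (15, 0, −6) and P₁P₃ = (0, 5, 1), so a normal is n = P₁P₂ × P₁P₃ = (30, −15, 75).
Then n·(41, 66, −6) − 150 = −360.
|n| = √(900 + 225 + 5625) = 15√30, so the distance is |-360|/(15√30) = 24/√30.

4√30/5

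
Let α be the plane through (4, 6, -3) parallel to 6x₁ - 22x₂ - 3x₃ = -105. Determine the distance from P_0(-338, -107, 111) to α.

Parallel planes share the normal n = (6, -22, -3); since (4, 6, -3) lies on the plane, its equation is 6x₁ - 22x₂ - 3x₃ = -99.
Then n·(-338, -107, 111) - (-99) = 92.
|n| = √(36 + 484 + 9) = 23, so the distance is |92|/23 = 4.

4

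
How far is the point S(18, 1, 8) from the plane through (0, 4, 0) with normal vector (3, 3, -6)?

1/√6

The plane has equation n·(r − (0, 4, 0)) = 0, i.e. n·r = 12.
Then n·(18, 1, 8) - 12 = -3.
|n| = √(9 + 9 + 36) = 3√6, so the distance is |-3|/(3√6) = 1/√6.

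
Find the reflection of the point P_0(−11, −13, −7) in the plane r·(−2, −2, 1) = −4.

n = (−2, −2, 1), |n|² = 9, n·P_0 − (-4) = 45, so t = 45/9 = 5.
Foot F = P_0 − 5·n = (−1, −3, −12); the reflection is 2F − P_0 = (9, 7, −17).

(9, 7, -17)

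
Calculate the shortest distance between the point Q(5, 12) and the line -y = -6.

6

The normal to the line is n = (0, -1) with |n| = 1.
|n·Q − (-6)| = |-12 − (-6)| = 6, so the distance is 6/1 = 6.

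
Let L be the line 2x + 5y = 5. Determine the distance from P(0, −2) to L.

15/√29

The normal to the line is n = (2, 5) with |n| = √29.
|n·P − 5| = |-10 − 5| = 15, so the distance is 15/√29 = 15√29/29.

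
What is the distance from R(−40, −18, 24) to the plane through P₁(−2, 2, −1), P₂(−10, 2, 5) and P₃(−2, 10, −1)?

14/5

P₁P₂ = (−8, 0, 6) and P₁P₃ = (0, 8, 0), so a normal is n = P₁P₂ × P₁P₃ = (−48, 0, −64).
d = |(-48)·(-40) + (-64)·24 − 160| / √(2304 + 0 + 4096) = |224| / 80 = 14/5.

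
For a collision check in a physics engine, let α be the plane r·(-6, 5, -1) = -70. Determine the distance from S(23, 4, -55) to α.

Normal vector n = (-6, 5, -1), and n·(23, 4, -55) - (-70) = 7.
|n| = √(36 + 25 + 1) = √62, so the distance is |7|/√62 = 7/√62.

7/√62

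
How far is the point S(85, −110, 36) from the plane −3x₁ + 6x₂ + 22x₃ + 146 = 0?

1

Normal vector n = (−3, 6, 22), and n·(85, −110, 36) − (−146) = 23.
|n| = √(9 + 36 + 484) = 23, so the distance is |23|/23 = 1.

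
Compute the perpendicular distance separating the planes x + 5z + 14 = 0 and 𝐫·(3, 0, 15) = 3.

15√26/26

Divide the second equation by 3 to match normals: x + 5z = 1.
Both planes have normal n = (1, 0, 5), |n| = √26. Any point on the first plane is at distance |1 − (-14)|/|n| = 15/√26 = 15√26/26 from the second.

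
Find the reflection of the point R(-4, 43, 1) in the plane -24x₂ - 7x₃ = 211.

n = (0, -24, -7), |n|² = 625, n·R − 211 = -1250, so t = -1250/625 = -2.
Foot F = R − (-2)·n = (-4, -5, -13); the reflection is 2F − R = (-4, -53, -27).

(-4, -53, -27)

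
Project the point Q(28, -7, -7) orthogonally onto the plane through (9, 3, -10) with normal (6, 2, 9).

(22, -9, -16)

n = (6, 2, 9), |n|² = 121, and n·Q − (-30) = 121.
t = 121/121 = 1, so the foot is Q − t·n = (28, -7, -7) − 1·(6, 2, 9) = (22, -9, -16).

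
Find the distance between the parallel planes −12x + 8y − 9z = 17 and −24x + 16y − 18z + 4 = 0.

Divide the second equation by 2 to match normals: −12x + 8y − 9z = -2.
With common normal n = (−12, 8, −9) (|n| = 17), the distance is |17 − (-2)|/|n| = 19/17.

19/17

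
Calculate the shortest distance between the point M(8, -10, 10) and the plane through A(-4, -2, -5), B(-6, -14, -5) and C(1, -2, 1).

AB = (-2, -12, 0) and AC = (5, 0, 6), so a normal is n = AB × AC = (-72, 12, 60).
d = |(-72)·8 + 12·(-10) + 60·10 − (-36)| / √(5184 + 144 + 3600) = |-60| / (12√62) = 5√62/62.

5√62/62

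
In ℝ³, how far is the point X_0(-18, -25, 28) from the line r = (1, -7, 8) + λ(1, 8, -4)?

2√89

Direction vector d = (1, 8, -4).
AP = (-19, -18, 20); AP·d = -243, |AP|² = 1085, |d|² = 81.
distance² = |AP|² − (AP·d)²/|d|² = 1085 − 59049/81 = 356, so the distance is 2√89.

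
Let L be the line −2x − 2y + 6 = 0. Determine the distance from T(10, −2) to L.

5/√2

The normal to the line is n = (−2, −2) with |n| = 2√2.
|n·T − (-6)| = |-16 − (-6)| = 10, so the distance is 10/(2√2) = 5/√2.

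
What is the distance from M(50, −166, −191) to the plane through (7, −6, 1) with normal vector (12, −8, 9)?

4

The plane has equation n·(r − (7, −6, 1)) = 0, i.e. n·r = 141.
d = |12·50 + (-8)·(-166) + 9·(-191) − 141| / √(144 + 64 + 81) = |68| / 17 = 4.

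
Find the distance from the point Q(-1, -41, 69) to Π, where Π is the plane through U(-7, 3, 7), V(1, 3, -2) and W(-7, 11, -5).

UV = (8, 0, -9) and UW = (0, 8, -12), so a normal is n = UV × UW = (72, 96, 64).
Then n·(-1, -41, 69) - 232 = 176.
|n| = √(5184 + 9216 + 4096) = 136, so the distance is |176|/136 = 22/17.

22/17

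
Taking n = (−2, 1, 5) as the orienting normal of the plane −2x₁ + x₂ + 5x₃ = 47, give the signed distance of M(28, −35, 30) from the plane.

12/√30

n·M − 47 = 12.
|n| = √30, so the signed distance is 12/√30.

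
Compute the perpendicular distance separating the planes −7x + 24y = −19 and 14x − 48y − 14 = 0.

12/25

Divide the second equation by -2 to match normals: −7x + 24y = -7.
Both planes have normal n = (−7, 24, 0), |n| = 25. Any point on the first plane is at distance |(-7) − (-19)|/|n| = 12/25 from the second.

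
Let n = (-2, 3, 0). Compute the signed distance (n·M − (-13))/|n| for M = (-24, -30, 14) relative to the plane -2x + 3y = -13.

n·M − (-13) = -29.
|n| = √13, so the signed distance is -29/√13.

-29/√13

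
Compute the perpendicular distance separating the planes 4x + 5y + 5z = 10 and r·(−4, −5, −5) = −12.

Divide the second equation by -1 to match normals: 4x + 5y + 5z = 12.
Both planes have normal n = (4, 5, 5), |n| = √66. Any point on the first plane is at distance |12 − 10|/|n| = 2/√66 from the second.

2/√66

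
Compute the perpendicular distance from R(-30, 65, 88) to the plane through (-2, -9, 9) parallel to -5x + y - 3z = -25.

23√35/35

Parallel planes share the normal n = (-5, 1, -3); since (-2, -9, 9) lies on the plane, its equation is -5x + y - 3z = -26.
n = (-5, 1, -3); n·P − (-26) = -23; |n| = √35; distance = 23/√35 = 23√35/35.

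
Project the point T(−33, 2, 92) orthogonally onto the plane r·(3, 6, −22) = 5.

(-21, 26, 4)

n = (3, 6, −22), |n|² = 529, and n·T − 5 = -2116.
t = -2116/529 = -4, so the foot is T − t·n = (−33, 2, 92) − (-4)·(3, 6, −22) = (−21, 26, 4).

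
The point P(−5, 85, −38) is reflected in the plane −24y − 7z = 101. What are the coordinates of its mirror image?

n = (0, −24, −7), |n|² = 625, n·P − 101 = -1875, so t = -1875/625 = -3.
Foot F = P − (-3)·n = (−5, 13, −59); the reflection is 2F − P = (−5, −59, −80).

(-5, -59, -80)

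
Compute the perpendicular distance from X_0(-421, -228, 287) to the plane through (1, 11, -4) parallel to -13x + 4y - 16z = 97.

Parallel planes share the normal n = (-13, 4, -16); since (1, 11, -4) lies on the plane, its equation is -13x + 4y - 16z = 95.
Then n·(-421, -228, 287) - 95 = -126.
|n| = √(169 + 16 + 256) = 21, so the distance is |-126|/21 = 6.

6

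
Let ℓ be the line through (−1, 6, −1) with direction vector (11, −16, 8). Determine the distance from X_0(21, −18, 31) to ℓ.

Direction vector d = (11, −16, 8).
AP = (22, −24, 32), and AP × d = (320, 176, −88).
|AP × d|² = 141120 and |d|² = 441, so the distance is √(141120/441) = √320 = 8√5.

8√5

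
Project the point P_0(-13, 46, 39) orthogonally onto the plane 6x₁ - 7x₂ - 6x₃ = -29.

(17, 11, 9)

n = (6, -7, -6), |n|² = 121, and n·P_0 − (-29) = -605.
t = -605/121 = -5, so the foot is P_0 − t·n = (-13, 46, 39) − (-5)·(6, -7, -6) = (17, 11, 9).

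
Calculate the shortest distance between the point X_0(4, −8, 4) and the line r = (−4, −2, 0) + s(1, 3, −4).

Direction vector d = (1, 3, −4).
AP = (8, −6, 4), and AP × d = (12, 36, 30).
|AP × d|² = 2340 and |d|² = 26, so the distance is √(2340/26) = √90 = 3√10.

3√10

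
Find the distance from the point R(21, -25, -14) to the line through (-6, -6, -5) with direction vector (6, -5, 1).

Direction vector d = (6, -5, 1).
AP = (27, -19, -9), and AP × d = (-64, -81, -21).
|AP × d|² = 11098 and |d|² = 62, so the distance is √(11098/62) = √179.

√179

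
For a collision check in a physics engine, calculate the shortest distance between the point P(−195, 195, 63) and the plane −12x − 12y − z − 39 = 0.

6

Normal vector n = (−12, −12, −1), and n·(−195, 195, 63) − 39 = −102.
|n| = √(144 + 144 + 1) = 17, so the distance is |-102|/17 = 6.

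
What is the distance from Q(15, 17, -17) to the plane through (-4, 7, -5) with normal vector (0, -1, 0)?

10

The plane has equation n·(r − (-4, 7, -5)) = 0, i.e. n·r = -7.
Then n·(15, 17, -17) - (-7) = -10.
|n| = √(0 + 1 + 0) = 1, so the distance is |-10|/1 = 10.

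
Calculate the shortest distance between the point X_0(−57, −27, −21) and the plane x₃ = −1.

20

Normal vector n = (0, 0, 1), and n·(−57, −27, −21) − (−1) = −20.
|n| = √(0 + 0 + 1) = 1, so the distance is |-20|/1 = 20.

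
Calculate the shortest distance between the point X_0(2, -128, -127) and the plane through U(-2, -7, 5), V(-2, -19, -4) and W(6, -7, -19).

UV = (0, -12, -9) and UW = (8, 0, -24), so a normal is n = UV × UW = (288, -72, 96).
Then n·(2, -128, -127) - 408 = -2808.
|n| = √(82944 + 5184 + 9216) = 312, so the distance is |-2808|/312 = 9.

9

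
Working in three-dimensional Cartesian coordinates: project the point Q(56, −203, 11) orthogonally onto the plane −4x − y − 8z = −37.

The perpendicular from Q has direction n = (−4, −1, −8): r = (56, −203, 11) + μ(−4, −1, −8).
Substitute into the plane: n·(Q + μn) = -37 gives -109 + 81μ = -37, so μ = 8/9.
Foot = (56, −203, 11) + (8/9)·(−4, −1, −8) = (472/9, −1835/9, 35/9).

(472/9, -1835/9, 35/9)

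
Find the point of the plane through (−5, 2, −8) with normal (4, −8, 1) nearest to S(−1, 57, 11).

(19, 17, 16)

The perpendicular from S has direction n = (4, −8, 1): r = (−1, 57, 11) + λ(4, −8, 1).
Substitute into the plane: n·(S + λn) = -44 gives -449 + 81λ = -44, so λ = 5.
Foot = (−1, 57, 11) + 5·(4, −8, 1) = (19, 17, 16).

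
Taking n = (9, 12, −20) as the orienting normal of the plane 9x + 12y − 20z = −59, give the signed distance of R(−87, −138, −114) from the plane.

n·R − (-59) = -100.
|n| = 25, so the signed distance is -100/25 = -4.

-4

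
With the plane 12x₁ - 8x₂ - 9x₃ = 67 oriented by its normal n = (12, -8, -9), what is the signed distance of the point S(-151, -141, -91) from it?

4

n·S − 67 = 68.
|n| = 17, so the signed distance is 68/17 = 4.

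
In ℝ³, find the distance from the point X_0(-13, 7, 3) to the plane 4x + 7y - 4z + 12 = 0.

1/3

n = (4, 7, -4); n·P − (-12) = -3; |n| = 9; distance = 3/9 = 1/3.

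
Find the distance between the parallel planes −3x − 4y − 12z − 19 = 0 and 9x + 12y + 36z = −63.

2/13

Divide the second equation by -3 to match normals: −3x − 4y − 12z = 21.
With common normal n = (−3, −4, −12) (|n| = 13), the distance is |19 − 21|/|n| = 2/13.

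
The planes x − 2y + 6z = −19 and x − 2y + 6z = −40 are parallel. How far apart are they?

Both planes have normal n = (1, −2, 6), |n| = √41. Any point on the first plane is at distance |(-40) − (-19)|/|n| = 21/√41 from the second.

21√41/41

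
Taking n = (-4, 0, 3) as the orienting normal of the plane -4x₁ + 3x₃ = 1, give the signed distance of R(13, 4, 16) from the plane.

-1

n·R − 1 = -5.
|n| = 5, so the signed distance is -5/5 = -1.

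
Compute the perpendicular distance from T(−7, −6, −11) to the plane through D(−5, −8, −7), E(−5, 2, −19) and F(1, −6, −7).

DE = (0, 10, −12) and DF = (6, 2, 0), so a normal is n = DE × DF = (24, −72, −60).
d = |24·(-7) + (-72)·(-6) + (-60)·(-11) − 876| / √(576 + 5184 + 3600) = |48| / (12√65) = 4/√65.

4√65/65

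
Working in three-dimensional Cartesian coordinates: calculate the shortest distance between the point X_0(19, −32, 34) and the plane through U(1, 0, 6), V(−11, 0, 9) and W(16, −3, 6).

UV = (−12, 0, 3) and UW = (15, −3, 0), so a normal is n = UV × UW = (9, 45, 36).
n = (9, 45, 36); n·P − 225 = -270; |n| = 9√42; distance = 270/(9√42) = 30/√42.

30/√42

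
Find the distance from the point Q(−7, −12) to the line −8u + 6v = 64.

The normal to the line is n = (−8, 6) with |n| = 10.
|n·Q − 64| = |-16 − 64| = 80, so the distance is 80/10 = 8.

8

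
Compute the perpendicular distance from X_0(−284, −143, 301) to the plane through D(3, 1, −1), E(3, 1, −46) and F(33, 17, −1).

8

DE = (0, 0, −45) and DF = (30, 16, 0), so a normal is n = DE × DF = (720, −1350, 0).
Then n·(−284, −143, 301) − 810 = −12240.
|n| = √(518400 + 1822500 + 0) = 1530, so the distance is |-12240|/1530 = 8.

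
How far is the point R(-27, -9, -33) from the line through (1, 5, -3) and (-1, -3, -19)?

A direction vector is d = (-2, -8, -16).
AP = (-28, -14, -30); AP·d = 648, |AP|² = 1880, |d|² = 324.
distance² = |AP|² − (AP·d)²/|d|² = 1880 − 419904/324 = 584, so the distance is 2√146.

2√146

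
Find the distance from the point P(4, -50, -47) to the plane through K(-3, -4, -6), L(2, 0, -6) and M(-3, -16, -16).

12/√77

KL = (5, 4, 0) and KM = (0, -12, -10), so a normal is n = KL × KM = (-40, 50, -60).
Then n·(4, -50, -47) - 280 = -120.
|n| = √(1600 + 2500 + 3600) = 10√77, so the distance is |-120|/(10√77) = 12/√77.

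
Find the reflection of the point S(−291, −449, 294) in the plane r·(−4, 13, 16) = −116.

n = (−4, 13, 16), |n|² = 441, n·S − (-116) = 147, so t = 147/441 = 1/3.
Foot F = S − (1/3)·n = (−869/3, −1360/3, 866/3); the reflection is 2F − S = (−865/3, −1373/3, 850/3).

(-865/3, -1373/3, 850/3)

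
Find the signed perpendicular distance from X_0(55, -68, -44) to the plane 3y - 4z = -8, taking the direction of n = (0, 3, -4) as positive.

n·X_0 − (-8) = -20.
|n| = 5, so the signed distance is -20/5 = -4.

-4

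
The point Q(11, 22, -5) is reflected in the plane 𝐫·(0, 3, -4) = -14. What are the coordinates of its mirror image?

With n = (0, 3, -4), the signed offset is (n·Q − (-14))/|n|² = 100/25 = 4.
Q' = Q − 2t·n = (11, 22, -5) − 8·(0, 3, -4) = (11, -2, 27).

(11, -2, 27)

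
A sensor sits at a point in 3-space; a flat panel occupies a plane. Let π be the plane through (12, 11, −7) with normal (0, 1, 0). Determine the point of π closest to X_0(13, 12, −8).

(13, 11, -8)

The perpendicular from X_0 has direction n = (0, 1, 0): r = (13, 12, −8) + μ(0, 1, 0).
Substitute into the plane: n·(X_0 + μn) = 11 gives 12 + 1μ = 11, so μ = -1.
Foot = (13, 12, −8) + (-1)·(0, 1, 0) = (13, 11, −8).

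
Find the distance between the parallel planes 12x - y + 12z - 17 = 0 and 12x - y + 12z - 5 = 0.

12/17

With common normal n = (12, -1, 12) (|n| = 17), the distance is |17 − 5|/|n| = 12/17.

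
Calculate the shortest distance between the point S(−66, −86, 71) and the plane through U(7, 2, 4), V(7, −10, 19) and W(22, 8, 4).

UV = (0, −12, 15) and UW = (15, 6, 0), so a normal is n = UV × UW = (−90, 225, 180).
Then n·(−66, −86, 71) − 540 = −1170.
|n| = √(8100 + 50625 + 32400) = 135√5, so the distance is |-1170|/(135√5) = 26√5/15.

26√5/15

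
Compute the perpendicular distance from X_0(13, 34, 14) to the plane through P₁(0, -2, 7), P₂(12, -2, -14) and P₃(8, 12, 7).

25/9

P₁P₂ = (12, 0, -21) and P₁P₃ = (8, 14, 0), so a normal is n = P₁P₂ × P₁P₃ = (294, -168, 168).
n = (294, -168, 168); n·P − 1512 = -1050; |n| = 378; distance = 1050/378 = 25/9.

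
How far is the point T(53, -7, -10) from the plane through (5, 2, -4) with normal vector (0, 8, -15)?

18/17

The plane has equation n·(r − (5, 2, -4)) = 0, i.e. n·r = 76.
n = (0, 8, -15); n·P − 76 = 18; |n| = 17; distance = 18/17.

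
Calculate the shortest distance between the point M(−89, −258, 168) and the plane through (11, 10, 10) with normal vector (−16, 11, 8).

The plane has equation n·(r − (11, 10, 10)) = 0, i.e. n·r = 14.
Then n·(−89, −258, 168) − 14 = −84.
|n| = √(256 + 121 + 64) = 21, so the distance is |-84|/21 = 4.

4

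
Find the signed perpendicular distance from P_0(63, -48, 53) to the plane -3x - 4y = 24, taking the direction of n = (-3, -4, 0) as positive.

-21/5

n·P_0 − 24 = -21.
|n| = 5, so the signed distance is -21/5.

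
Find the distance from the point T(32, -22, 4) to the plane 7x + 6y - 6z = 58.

n = (7, 6, -6); n·P − 58 = 10; |n| = 11; distance = 10/11.

10/11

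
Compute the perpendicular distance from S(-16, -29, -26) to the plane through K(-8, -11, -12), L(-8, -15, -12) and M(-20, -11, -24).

3√2

KL = (0, -4, 0) and KM = (-12, 0, -12), so a normal is n = KL × KM = (48, 0, -48).
Then n·(-16, -29, -26) - 192 = 288.
|n| = √(2304 + 0 + 2304) = 48√2, so the distance is |288|/(48√2) = 3√2.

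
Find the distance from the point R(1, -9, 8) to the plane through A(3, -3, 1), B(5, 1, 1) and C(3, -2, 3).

AB = (2, 4, 0) and AC = (0, 1, 2), so a normal is n = AB × AC = (8, -4, 2).
Then n·(1, -9, 8) - 38 = 22.
|n| = √(64 + 16 + 4) = 2√21, so the distance is |22|/(2√21) = 11√21/21.

11√21/21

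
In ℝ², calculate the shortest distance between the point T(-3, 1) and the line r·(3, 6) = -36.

11/√5

d = |3·(-3) + 6·1 − (-36)| / √(9 + 36) = |33|/(3√5) = 11/√5.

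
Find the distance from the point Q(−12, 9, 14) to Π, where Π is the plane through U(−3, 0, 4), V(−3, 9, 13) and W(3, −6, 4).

10√3/3

UV = (0, 9, 9) and UW = (6, −6, 0), so a normal is n = UV × UW = (54, 54, −54).
Then n·(−12, 9, 14) − (−378) = −540.
|n| = √(2916 + 2916 + 2916) = 54√3, so the distance is |-540|/(54√3) = 10/√3.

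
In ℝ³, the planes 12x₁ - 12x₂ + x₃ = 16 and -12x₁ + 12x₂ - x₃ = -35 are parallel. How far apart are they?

Divide the second equation by -1 to match normals: 12x₁ - 12x₂ + x₃ = 35.
With common normal n = (12, -12, 1) (|n| = 17), the distance is |16 − 35|/|n| = 19/17.

19/17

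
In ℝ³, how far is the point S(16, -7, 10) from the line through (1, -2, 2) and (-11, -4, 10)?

3√29

A direction vector is d = (-12, -2, 8).
AP = (15, -5, 8); AP·d = -106, |AP|² = 314, |d|² = 212.
distance² = |AP|² − (AP·d)²/|d|² = 314 − 11236/212 = 261, so the distance is 3√29.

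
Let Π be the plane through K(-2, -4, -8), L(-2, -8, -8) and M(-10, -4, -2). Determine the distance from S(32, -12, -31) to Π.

2

KL = (0, -4, 0) and KM = (-8, 0, 6), so a normal is n = KL × KM = (-24, 0, -32).
Then n·(32, -12, -31) - 304 = -80.
|n| = √(576 + 0 + 1024) = 40, so the distance is |-80|/40 = 2.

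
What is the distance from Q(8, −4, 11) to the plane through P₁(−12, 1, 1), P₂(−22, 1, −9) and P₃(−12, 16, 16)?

5√3/3

P₁P₂ = (−10, 0, −10) and P₁P₃ = (0, 15, 15), so a normal is n = P₁P₂ × P₁P₃ = (150, 150, −150).
Then n·(8, −4, 11) − (−1800) = 750.
|n| = √(22500 + 22500 + 22500) = 150√3, so the distance is |750|/(150√3) = 5/√3.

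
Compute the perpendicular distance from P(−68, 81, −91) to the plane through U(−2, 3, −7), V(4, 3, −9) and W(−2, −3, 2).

UV = (6, 0, −2) and UW = (0, −6, 9), so a normal is n = UV × UW = (−12, −54, −36).
d = |(-12)·(-68) + (-54)·81 + (-36)·(-91) − 114| / √(144 + 2916 + 1296) = |-396| / 66 = 6.

6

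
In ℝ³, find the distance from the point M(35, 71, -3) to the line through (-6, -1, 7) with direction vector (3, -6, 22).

2√1609

Direction vector d = (3, -6, 22).
AP = (41, 72, -10); AP·d = -529, |AP|² = 6965, |d|² = 529.
distance² = |AP|² − (AP·d)²/|d|² = 6965 − 279841/529 = 6436, so the distance is 2√1609.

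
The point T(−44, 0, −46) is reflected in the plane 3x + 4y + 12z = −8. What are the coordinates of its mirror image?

(-20, 32, 50)

With n = (3, 4, 12), the signed offset is (n·T − (-8))/|n|² = -676/169 = -4.
T' = T − 2t·n = (−44, 0, −46) − (-8)·(3, 4, 12) = (−20, 32, 50).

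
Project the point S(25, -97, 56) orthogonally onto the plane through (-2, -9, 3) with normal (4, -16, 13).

(5, -17, -9)

n = (4, -16, 13), |n|² = 441, and n·S − 175 = 2205.
t = 2205/441 = 5, so the foot is S − t·n = (25, -97, 56) − 5·(4, -16, 13) = (5, -17, -9).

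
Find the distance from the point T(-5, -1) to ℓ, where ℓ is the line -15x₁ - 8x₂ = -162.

The normal to the line is n = (-15, -8) with |n| = 17.
|n·T − (-162)| = |83 − (-162)| = 245, so the distance is 245/17.

245/17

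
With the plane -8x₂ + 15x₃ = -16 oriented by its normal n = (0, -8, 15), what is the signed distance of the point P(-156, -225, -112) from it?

8

n·P − (-16) = 136.
|n| = 17, so the signed distance is 136/17 = 8.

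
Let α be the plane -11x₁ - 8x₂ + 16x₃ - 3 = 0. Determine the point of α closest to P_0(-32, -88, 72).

n = (-11, -8, 16), |n|² = 441, and n·P_0 − 3 = 2205.
t = 2205/441 = 5, so the foot is P_0 − t·n = (-32, -88, 72) − 5·(-11, -8, 16) = (23, -48, -8).

(23, -48, -8)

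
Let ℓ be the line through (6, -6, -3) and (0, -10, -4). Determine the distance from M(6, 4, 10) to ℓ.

6√6

A direction vector is d = (-6, -4, -1).
AP = (0, 10, 13), and AP × d = (42, -78, 60).
|AP × d|² = 11448 and |d|² = 53, so the distance is √(11448/53) = √216 = 6√6.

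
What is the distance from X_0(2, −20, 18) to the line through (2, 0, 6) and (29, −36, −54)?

4√34

A direction vector is d = (27, −36, −60).
AP = (0, −20, 12), and AP × d = (1632, 324, 540).
|AP × d|² = 3060000 and |d|² = 5625, so the distance is √(3060000/5625) = √544 = 4√34.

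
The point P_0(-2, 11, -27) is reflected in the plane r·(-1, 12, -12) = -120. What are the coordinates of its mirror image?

n = (-1, 12, -12), |n|² = 289, n·P_0 − (-120) = 578, so t = 578/289 = 2.
Foot F = P_0 − 2·n = (0, -13, -3); the reflection is 2F − P_0 = (2, -37, 21).

(2, -37, 21)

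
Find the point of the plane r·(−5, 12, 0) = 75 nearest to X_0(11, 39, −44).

n = (−5, 12, 0), |n|² = 169, and n·X_0 − 75 = 338.
t = 338/169 = 2, so the foot is X_0 − t·n = (11, 39, −44) − 2·(−5, 12, 0) = (21, 15, −44).

(21, 15, -44)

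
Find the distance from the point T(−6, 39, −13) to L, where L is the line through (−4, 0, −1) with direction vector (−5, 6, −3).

Direction vector d = (−5, 6, −3).
AP = (−2, 39, −12); AP·d = 280, |AP|² = 1669, |d|² = 70.
distance² = |AP|² − (AP·d)²/|d|² = 1669 − 78400/70 = 549, so the distance is 3√61.

3√61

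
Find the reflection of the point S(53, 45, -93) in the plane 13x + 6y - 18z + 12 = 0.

With n = (13, 6, -18), the signed offset is (n·S − (-12))/|n|² = 2645/529 = 5.
S' = S − 2t·n = (53, 45, -93) − 10·(13, 6, -18) = (-77, -15, 87).

(-77, -15, 87)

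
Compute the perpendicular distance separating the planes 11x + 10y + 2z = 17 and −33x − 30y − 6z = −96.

1

Divide the second equation by -3 to match normals: 11x + 10y + 2z = 32.
With common normal n = (11, 10, 2) (|n| = 15), the distance is |17 − 32|/|n| = 15/15 = 1.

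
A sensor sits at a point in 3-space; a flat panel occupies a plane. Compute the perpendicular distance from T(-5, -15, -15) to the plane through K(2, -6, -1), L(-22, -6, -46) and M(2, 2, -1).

KL = (-24, 0, -45) and KM = (0, 8, 0), so a normal is n = KL × KM = (360, 0, -192).
n = (360, 0, -192); n·P − 912 = 168; |n| = 408; distance = 168/408 = 7/17.

7/17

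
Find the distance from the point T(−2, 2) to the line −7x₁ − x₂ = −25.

The normal to the line is n = (−7, −1) with |n| = 5√2.
|n·T − (-25)| = |12 − (-25)| = 37, so the distance is 37/(5√2).

37√2/10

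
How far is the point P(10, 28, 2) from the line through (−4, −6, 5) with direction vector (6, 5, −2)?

√321

Direction vector d = (6, 5, −2).
AP = (14, 34, −3), and AP × d = (−53, 10, −134).
|AP × d|² = 20865 and |d|² = 65, so the distance is √(20865/65) = √321.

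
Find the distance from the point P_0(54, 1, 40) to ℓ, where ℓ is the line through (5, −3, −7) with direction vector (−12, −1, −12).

Direction vector d = (−12, −1, −12).
AP = (49, 4, 47); AP·d = -1156, |AP|² = 4626, |d|² = 289.
distance² = |AP|² − (AP·d)²/|d|² = 4626 − 1336336/289 = 2, so the distance is √2.

√2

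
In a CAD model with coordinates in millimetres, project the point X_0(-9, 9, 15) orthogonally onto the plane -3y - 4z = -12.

n = (0, -3, -4), |n|² = 25, and n·X_0 − (-12) = -75.
t = -75/25 = -3, so the foot is X_0 − t·n = (-9, 9, 15) − (-3)·(0, -3, -4) = (-9, 0, 3).

(-9, 0, 3)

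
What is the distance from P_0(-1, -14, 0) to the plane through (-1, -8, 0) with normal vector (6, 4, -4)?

The plane has equation n·(r − (-1, -8, 0)) = 0, i.e. n·r = -38.
Then n·(-1, -14, 0) - (-38) = -24.
|n| = √(36 + 16 + 16) = 2√17, so the distance is |-24|/(2√17) = 12/√17.

12√17/17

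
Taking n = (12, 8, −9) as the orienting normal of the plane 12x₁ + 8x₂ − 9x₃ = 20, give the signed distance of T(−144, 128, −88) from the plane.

n·T − 20 = 68.
|n| = 17, so the signed distance is 68/17 = 4.

4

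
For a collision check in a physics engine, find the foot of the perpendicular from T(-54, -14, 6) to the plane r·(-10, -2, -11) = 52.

(-34, -10, 28)

The perpendicular from T has direction n = (-10, -2, -11): r = (-54, -14, 6) + t(-10, -2, -11).
Substitute into the plane: n·(T + tn) = 52 gives 502 + 225t = 52, so t = -2.
Foot = (-54, -14, 6) + (-2)·(-10, -2, -11) = (-34, -10, 28).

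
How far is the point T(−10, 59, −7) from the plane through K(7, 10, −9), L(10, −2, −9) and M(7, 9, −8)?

17/(3√2)

KL = (3, −12, 0) and KM = (0, −1, 1), so a normal is n = KL × KM = (−12, −3, −3).
Then n·(−10, 59, −7) − (−87) = 51.
|n| = √(144 + 9 + 9) = 9√2, so the distance is |51|/(9√2) = 17√2/6.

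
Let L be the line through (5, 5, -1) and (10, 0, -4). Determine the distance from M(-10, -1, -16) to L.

A direction vector is d = (5, -5, -3).
AP = (-15, -6, -15); AP·d = 0, |AP|² = 486, |d|² = 59.
distance² = |AP|² − (AP·d)²/|d|² = 486 − 0/59 = 486, so the distance is 9√6.

9√6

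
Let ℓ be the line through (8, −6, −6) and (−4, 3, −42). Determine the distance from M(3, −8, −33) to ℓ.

√82

A direction vector is d = (−12, 9, −36).
AP = (−5, −2, −27); AP·d = 1014, |AP|² = 758, |d|² = 1521.
distance² = |AP|² − (AP·d)²/|d|² = 758 − 1028196/1521 = 82, so the distance is √82.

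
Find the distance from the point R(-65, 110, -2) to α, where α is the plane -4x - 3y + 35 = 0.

d = |(-4)·(-65) + (-3)·110 − (-35)| / √(16 + 9 + 0) = |-35| / 5 = 7.

7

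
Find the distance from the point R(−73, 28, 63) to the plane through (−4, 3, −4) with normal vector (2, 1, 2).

7

The plane has equation n·(r − (−4, 3, −4)) = 0, i.e. n·r = -13.
d = |2·(-73) + 1·28 + 2·63 − (-13)| / √(4 + 1 + 4) = |21| / 3 = 7.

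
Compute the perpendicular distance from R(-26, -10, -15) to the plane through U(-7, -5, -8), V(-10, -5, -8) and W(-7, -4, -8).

7

UV = (-3, 0, 0) and UW = (0, 1, 0), so a normal is n = UV × UW = (0, 0, -3).
Then n·(-26, -10, -15) - 24 = 21.
|n| = √(0 + 0 + 9) = 3, so the distance is |21|/3 = 7.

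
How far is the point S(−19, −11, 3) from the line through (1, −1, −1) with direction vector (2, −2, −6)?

Direction vector d = (2, −2, −6).
AP = (−20, −10, 4), and AP × d = (68, −112, 60).
|AP × d|² = 20768 and |d|² = 44, so the distance is √(20768/44) = √472 = 2√118.

2√118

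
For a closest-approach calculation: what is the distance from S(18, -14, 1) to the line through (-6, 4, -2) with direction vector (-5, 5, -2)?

3√5

Direction vector d = (-5, 5, -2).
AP = (24, -18, 3), and AP × d = (21, 33, 30).
|AP × d|² = 2430 and |d|² = 54, so the distance is √(2430/54) = √45 = 3√5.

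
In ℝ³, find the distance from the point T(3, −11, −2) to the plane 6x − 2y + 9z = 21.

Normal vector n = (6, −2, 9), and n·(3, −11, −2) − 21 = 1.
|n| = √(36 + 4 + 81) = 11, so the distance is |1|/11 = 1/11.

1/11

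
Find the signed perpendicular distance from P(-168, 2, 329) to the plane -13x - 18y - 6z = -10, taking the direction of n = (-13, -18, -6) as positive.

8

n·P − (-10) = 184.
|n| = 23, so the signed distance is 184/23 = 8.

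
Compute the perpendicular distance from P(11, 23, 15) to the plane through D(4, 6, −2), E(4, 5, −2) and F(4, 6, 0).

DE = (0, −1, 0) and DF = (0, 0, 2), so a normal is n = DE × DF = (−2, 0, 0).
d = |(-2)·11 − (-8)| / √(4 + 0 + 0) = |-14| / 2 = 7.

7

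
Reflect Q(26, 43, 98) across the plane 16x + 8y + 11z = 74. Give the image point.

(-102, -21, 10)

n = (16, 8, 11), |n|² = 441, n·Q − 74 = 1764, so t = 1764/441 = 4.
Foot F = Q − 4·n = (−38, 11, 54); the reflection is 2F − Q = (−102, −21, 10).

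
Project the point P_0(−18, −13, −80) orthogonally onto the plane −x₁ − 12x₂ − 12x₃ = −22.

(-14, 35, -32)

The perpendicular from P_0 has direction n = (−1, −12, −12): r = (−18, −13, −80) + λ(−1, −12, −12).
Substitute into the plane: n·(P_0 + λn) = -22 gives 1134 + 289λ = -22, so λ = -4.
Foot = (−18, −13, −80) + (-4)·(−1, −12, −12) = (−14, 35, −32).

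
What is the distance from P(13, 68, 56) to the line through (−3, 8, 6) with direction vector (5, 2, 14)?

2√689

Direction vector d = (5, 2, 14).
AP = (16, 60, 50), and AP × d = (740, 26, −268).
|AP × d|² = 620100 and |d|² = 225, so the distance is √(620100/225) = √2756 = 2√689.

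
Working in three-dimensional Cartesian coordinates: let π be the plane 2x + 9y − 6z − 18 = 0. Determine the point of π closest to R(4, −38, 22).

n = (2, 9, −6), |n|² = 121, and n·R − 18 = -484.
t = -484/121 = -4, so the foot is R − t·n = (4, −38, 22) − (-4)·(2, 9, −6) = (12, −2, −2).

(12, -2, -2)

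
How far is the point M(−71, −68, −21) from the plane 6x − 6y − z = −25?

28/√73

d = |6·(-71) + (-6)·(-68) + (-1)·(-21) − (-25)| / √(36 + 36 + 1) = |28| / √73 = 28√73/73.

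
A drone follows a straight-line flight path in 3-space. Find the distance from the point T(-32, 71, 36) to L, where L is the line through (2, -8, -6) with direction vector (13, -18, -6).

√697

Direction vector d = (13, -18, -6).
AP = (-34, 79, 42); AP·d = -2116, |AP|² = 9161, |d|² = 529.
distance² = |AP|² − (AP·d)²/|d|² = 9161 − 4477456/529 = 697, so the distance is √697.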